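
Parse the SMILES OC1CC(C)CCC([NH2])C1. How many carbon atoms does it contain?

8

Count every carbon token in the SMILES (each C, including those in ring-closure positions and inside branches).
Carbon count: 8.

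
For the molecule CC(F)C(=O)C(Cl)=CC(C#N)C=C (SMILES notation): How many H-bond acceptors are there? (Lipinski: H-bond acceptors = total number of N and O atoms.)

N atoms: 1; O atoms: 1.
Lipinski HBA = 1 + 1 = 2.

2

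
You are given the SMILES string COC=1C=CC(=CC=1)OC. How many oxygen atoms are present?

2

Scan the SMILES for O atoms (remember two-letter symbols like Cl and Br are single atoms).
Oxygen count: 2.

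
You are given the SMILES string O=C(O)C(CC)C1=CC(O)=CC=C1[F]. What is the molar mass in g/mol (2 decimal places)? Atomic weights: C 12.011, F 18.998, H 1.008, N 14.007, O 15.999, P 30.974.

First, the molecular formula is C10H11FO3 (counting implicit H from valence).
  C: 10 × 12.011 = 120.110
  F: 1 × 18.998 = 18.998
  H: 11 × 1.008 = 11.088
  O: 3 × 15.999 = 47.997
Sum: 10×12.011 + 1×18.998 + 11×1.008 + 3×15.999 = 198.193 → 198.19 g/mol.

198.19 g/mol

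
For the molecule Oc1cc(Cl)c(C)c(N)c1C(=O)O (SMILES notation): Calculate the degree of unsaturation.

Molecular formula: C8H8ClNO3.
DoU = (2C + 2 + N − H − X) / 2, where X is the halogen count and O/S are ignored.
    = (2·8 + 2 + 1 − 8 − 1) / 2 = 10 / 2 = 5.

5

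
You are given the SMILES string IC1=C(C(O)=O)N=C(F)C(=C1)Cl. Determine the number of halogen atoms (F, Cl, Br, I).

Halogen atoms appear at heavy-atom positions 1, 9, 12 (1×Cl, 1×F, 1×I).
Other groups present: 1 carboxylic acid.
Halogen count: 3.

3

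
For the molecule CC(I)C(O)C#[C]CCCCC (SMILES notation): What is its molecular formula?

C10H17IO

Walk through each heavy atom and fill implicit hydrogens from standard valence (C 4, N 3, O 2, S 2, halogen 1):
  atom 1: C, bond orders sum to 1 (valence 4) → 3 H
  atom 2: C, bond orders sum to 3 (valence 4) → 1 H
  atom 3: I (halogen, monovalent) → 0 H
  atom 4: C, bond orders sum to 3 (valence 4) → 1 H
  atom 5: O, bond orders sum to 1 (valence 2) → 1 H
  atom 6: C, bond orders sum to 4 (valence 4) → 0 H
  atom 7: C with explicit H count 0
  atom 8: C, bond orders sum to 2 (valence 4) → 2 H
  atom 9: C, bond orders sum to 2 (valence 4) → 2 H
  atom 10: C, bond orders sum to 2 (valence 4) → 2 H
  atom 11: C, bond orders sum to 2 (valence 4) → 2 H
  atom 12: C, bond orders sum to 1 (valence 4) → 3 H
Totals → C:10, H:17, I:1, O:1.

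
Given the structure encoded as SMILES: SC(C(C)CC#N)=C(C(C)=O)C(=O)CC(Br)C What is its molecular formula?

C12H16BrNO2S

Walk through each heavy atom and fill implicit hydrogens from standard valence (C 4, N 3, O 2, S 2, halogen 1):
  atom 1: S, bond orders sum to 1 (valence 2) → 1 H
  atom 2: C, bond orders sum to 4 (valence 4) → 0 H
  atom 3: C, bond orders sum to 3 (valence 4) → 1 H
  atom 4: C, bond orders sum to 1 (valence 4) → 3 H
  atom 5: C, bond orders sum to 2 (valence 4) → 2 H
  atom 6: C, bond orders sum to 4 (valence 4) → 0 H
  atom 7: N, bond orders sum to 3 (valence 3) → 0 H
  atom 8: C, bond orders sum to 4 (valence 4) → 0 H
  atom 9: C, bond orders sum to 4 (valence 4) → 0 H
  atom 10: C, bond orders sum to 1 (valence 4) → 3 H
  atom 11: O, bond orders sum to 2 (valence 2) → 0 H
  atom 12: C, bond orders sum to 4 (valence 4) → 0 H
  atom 13: O, bond orders sum to 2 (valence 2) → 0 H
  atom 14: C, bond orders sum to 2 (valence 4) → 2 H
  atom 15: C, bond orders sum to 3 (valence 4) → 1 H
  atom 16: Br (halogen, monovalent) → 0 H
  atom 17: C, bond orders sum to 1 (valence 4) → 3 H
Totals → C:12, H:16, Br:1, N:1, O:2, S:1.
In Hill order: C12H16BrNO2S.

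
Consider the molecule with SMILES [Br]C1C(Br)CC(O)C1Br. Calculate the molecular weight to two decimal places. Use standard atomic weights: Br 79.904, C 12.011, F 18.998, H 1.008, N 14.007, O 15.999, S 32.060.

First, the molecular formula is C5H7Br3O (counting implicit H from valence).
  Br: 3 × 79.904 = 239.712
  C: 5 × 12.011 = 60.055
  H: 7 × 1.008 = 7.056
  O: 1 × 15.999 = 15.999
Sum: 3×79.904 + 5×12.011 + 7×1.008 + 1×15.999 = 322.822 → 322.82 g/mol.

322.82 g/mol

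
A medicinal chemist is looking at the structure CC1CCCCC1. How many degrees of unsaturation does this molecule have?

Molecular formula: C7H14.
DoU = (2C + 2 + N − H − X) / 2, where X is the halogen count and O/S are ignored.
    = (2·7 + 2 + 0 − 14 − 0) / 2 = 2 / 2 = 1.

1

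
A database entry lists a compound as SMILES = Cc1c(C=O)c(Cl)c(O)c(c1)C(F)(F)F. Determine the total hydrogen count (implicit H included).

6

Walk through each heavy atom and fill implicit hydrogens from standard valence (C 4, N 3, O 2, S 2, halogen 1); for lowercase aromatic atoms, an aromatic c carries 1 H when it has two neighbours and 0 H with three, and aromatic n carries 0 H:
  atom 1: C, bond orders sum to 1 (valence 4) → 3 H
  atom 2: aromatic c, 3 neighbours → 0 H
  atom 3: aromatic c, 3 neighbours → 0 H
  atom 4: C, bond orders sum to 3 (valence 4) → 1 H
  atom 5: O, bond orders sum to 2 (valence 2) → 0 H
  atom 6: aromatic c, 3 neighbours → 0 H
  atom 7: Cl (halogen, monovalent) → 0 H
  atom 8: aromatic c, 3 neighbours → 0 H
  atom 9: O, bond orders sum to 1 (valence 2) → 1 H
  atom 10: aromatic c, 3 neighbours → 0 H
  atom 11: aromatic c, 2 neighbours → 1 H
  atom 12: C, bond orders sum to 4 (valence 4) → 0 H
  atom 13: F (halogen, monovalent) → 0 H
  atom 14: F (halogen, monovalent) → 0 H
  atom 15: F (halogen, monovalent) → 0 H
Total hydrogens: 6.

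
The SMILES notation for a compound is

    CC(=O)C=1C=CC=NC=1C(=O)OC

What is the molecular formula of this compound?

Walk through each heavy atom and fill implicit hydrogens from standard valence (C 4, N 3, O 2, S 2, halogen 1):
  atom 1: C, bond orders sum to 1 (valence 4) → 3 H
  atom 2: C, bond orders sum to 4 (valence 4) → 0 H
  atom 3: O, bond orders sum to 2 (valence 2) → 0 H
  atom 4: C, bond orders sum to 4 (valence 4) → 0 H
  atom 5: C, bond orders sum to 3 (valence 4) → 1 H
  atom 6: C, bond orders sum to 3 (valence 4) → 1 H
  atom 7: C, bond orders sum to 3 (valence 4) → 1 H
  atom 8: N, bond orders sum to 3 (valence 3) → 0 H
  atom 9: C, bond orders sum to 4 (valence 4) → 0 H
  atom 10: C, bond orders sum to 4 (valence 4) → 0 H
  atom 11: O, bond orders sum to 2 (valence 2) → 0 H
  atom 12: O, bond orders sum to 2 (valence 2) → 0 H
  atom 13: C, bond orders sum to 1 (valence 4) → 3 H
Totals → C:9, H:9, N:1, O:3.
In Hill order: C9H9NO3.

C9H9NO3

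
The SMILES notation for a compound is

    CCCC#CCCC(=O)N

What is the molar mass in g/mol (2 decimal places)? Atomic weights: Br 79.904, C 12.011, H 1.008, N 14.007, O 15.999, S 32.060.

First, the molecular formula is C8H13NO (counting implicit H from valence).
  C: 8 × 12.011 = 96.088
  H: 13 × 1.008 = 13.104
  N: 1 × 14.007 = 14.007
  O: 1 × 15.999 = 15.999
Sum: 8×12.011 + 13×1.008 + 1×14.007 + 1×15.999 = 139.198 → 139.20 g/mol.

139.20 g/mol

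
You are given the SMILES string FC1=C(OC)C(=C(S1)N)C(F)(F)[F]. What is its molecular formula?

Walk through each heavy atom and fill implicit hydrogens from standard valence (C 4, N 3, O 2, S 2, halogen 1):
  atom 1: F (halogen, monovalent) → 0 H
  atom 2: C, bond orders sum to 4 (valence 4) → 0 H
  atom 3: C, bond orders sum to 4 (valence 4) → 0 H
  atom 4: O, bond orders sum to 2 (valence 2) → 0 H
  atom 5: C, bond orders sum to 1 (valence 4) → 3 H
  atom 6: C, bond orders sum to 4 (valence 4) → 0 H
  atom 7: C, bond orders sum to 4 (valence 4) → 0 H
  atom 8: S, bond orders sum to 2 (valence 2) → 0 H
  atom 9: N, bond orders sum to 1 (valence 3) → 2 H
  atom 10: C, bond orders sum to 4 (valence 4) → 0 H
  atom 11: F (halogen, monovalent) → 0 H
  atom 12: F (halogen, monovalent) → 0 H
  atom 13: F with explicit H count 0
Totals → C:6, H:5, F:4, N:1, O:1, S:1.
In Hill order: C6H5F4NOS.

C6H5F4NOS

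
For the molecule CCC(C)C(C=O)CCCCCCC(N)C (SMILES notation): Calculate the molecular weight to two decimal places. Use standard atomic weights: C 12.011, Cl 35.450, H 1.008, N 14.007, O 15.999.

227.39 g/mol

First, the molecular formula is C14H29NO (counting implicit H from valence).
  C: 14 × 12.011 = 168.154
  H: 29 × 1.008 = 29.232
  N: 1 × 14.007 = 14.007
  O: 1 × 15.999 = 15.999
Sum: 14×12.011 + 29×1.008 + 1×14.007 + 1×15.999 = 227.392 → 227.39 g/mol.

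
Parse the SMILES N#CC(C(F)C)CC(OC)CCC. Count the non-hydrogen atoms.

Every atom symbol written in the SMILES (organic subset) is one heavy atom; implicit H are not written.
Heavy atoms by element → C:10, F:1, N:1, O:1.
Total: 13.

13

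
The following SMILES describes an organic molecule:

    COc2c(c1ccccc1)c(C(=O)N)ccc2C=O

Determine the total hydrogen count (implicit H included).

Walk through each heavy atom and fill implicit hydrogens from standard valence (C 4, N 3, O 2, S 2, halogen 1); for lowercase aromatic atoms, an aromatic c carries 1 H when it has two neighbours and 0 H with three, and aromatic n carries 0 H:
  atom 1: C, bond orders sum to 1 (valence 4) → 3 H
  atom 2: O, bond orders sum to 2 (valence 2) → 0 H
  atom 3: aromatic c, 3 neighbours → 0 H
  atom 4: aromatic c, 3 neighbours → 0 H
  atom 5: aromatic c, 3 neighbours → 0 H
  atom 6: aromatic c, 2 neighbours → 1 H
  atom 7: aromatic c, 2 neighbours → 1 H
  atom 8: aromatic c, 2 neighbours → 1 H
  atom 9: aromatic c, 2 neighbours → 1 H
  atom 10: aromatic c, 2 neighbours → 1 H
  atom 11: aromatic c, 3 neighbours → 0 H
  atom 12: C, bond orders sum to 4 (valence 4) → 0 H
  atom 13: O, bond orders sum to 2 (valence 2) → 0 H
  atom 14: N, bond orders sum to 1 (valence 3) → 2 H
  atom 15: aromatic c, 2 neighbours → 1 H
  atom 16: aromatic c, 2 neighbours → 1 H
  atom 17: aromatic c, 3 neighbours → 0 H
  atom 18: C, bond orders sum to 3 (valence 4) → 1 H
  atom 19: O, bond orders sum to 2 (valence 2) → 0 H
Total hydrogens: 13.

13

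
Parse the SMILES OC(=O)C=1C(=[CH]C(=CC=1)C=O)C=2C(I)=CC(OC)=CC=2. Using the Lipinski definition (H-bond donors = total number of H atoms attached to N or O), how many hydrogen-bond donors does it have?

Donors: find every N or O and count the H atoms it carries.
  atom 1 (O): bond orders sum to 1 → 1 H
  atom 3 (O): bond orders sum to 2 → 0 H
  atom 11 (O): bond orders sum to 2 → 0 H
  atom 17 (O): bond orders sum to 2 → 0 H
Lipinski HBD = 1.

1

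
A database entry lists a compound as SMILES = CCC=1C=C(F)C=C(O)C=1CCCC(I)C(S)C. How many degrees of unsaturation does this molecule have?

4

Degree of unsaturation = (number of rings) + (number of π bonds).
Ring closures in the SMILES: 1.
π bonds: 3 double bonds (each 1 DoU) → 3 DoU from unsaturation.
Total DoU = 1 + 3 = 4.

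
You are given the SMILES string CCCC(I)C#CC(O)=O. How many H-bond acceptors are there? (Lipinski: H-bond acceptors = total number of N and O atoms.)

2

N atoms: 0; O atoms: 2.
Lipinski HBA = 0 + 2 = 2.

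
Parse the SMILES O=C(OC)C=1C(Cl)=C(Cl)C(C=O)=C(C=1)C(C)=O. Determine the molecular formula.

Walk through each heavy atom and fill implicit hydrogens from standard valence (C 4, N 3, O 2, S 2, halogen 1):
  atom 1: O, bond orders sum to 2 (valence 2) → 0 H
  atom 2: C, bond orders sum to 4 (valence 4) → 0 H
  atom 3: O, bond orders sum to 2 (valence 2) → 0 H
  atom 4: C, bond orders sum to 1 (valence 4) → 3 H
  atom 5: C, bond orders sum to 4 (valence 4) → 0 H
  atom 6: C, bond orders sum to 4 (valence 4) → 0 H
  atom 7: Cl (halogen, monovalent) → 0 H
  atom 8: C, bond orders sum to 4 (valence 4) → 0 H
  atom 9: Cl (halogen, monovalent) → 0 H
  atom 10: C, bond orders sum to 4 (valence 4) → 0 H
  atom 11: C, bond orders sum to 3 (valence 4) → 1 H
  atom 12: O, bond orders sum to 2 (valence 2) → 0 H
  atom 13: C, bond orders sum to 4 (valence 4) → 0 H
  atom 14: C, bond orders sum to 3 (valence 4) → 1 H
  atom 15: C, bond orders sum to 4 (valence 4) → 0 H
  atom 16: C, bond orders sum to 1 (valence 4) → 3 H
  atom 17: O, bond orders sum to 2 (valence 2) → 0 H
Totals → C:11, H:8, Cl:2, O:4.

C11H8Cl2O4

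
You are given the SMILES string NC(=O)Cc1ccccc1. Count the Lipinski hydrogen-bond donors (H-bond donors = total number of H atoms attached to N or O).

Donors: find every N or O and count the H atoms it carries.
  atom 1 (N): bond orders sum to 1 → 2 H
  atom 3 (O): bond orders sum to 2 → 0 H
Lipinski HBD = 2.

2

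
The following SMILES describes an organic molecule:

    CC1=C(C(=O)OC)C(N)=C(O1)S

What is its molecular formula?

Walk through each heavy atom and fill implicit hydrogens from standard valence (C 4, N 3, O 2, S 2, halogen 1):
  atom 1: C, bond orders sum to 1 (valence 4) → 3 H
  atom 2: C, bond orders sum to 4 (valence 4) → 0 H
  atom 3: C, bond orders sum to 4 (valence 4) → 0 H
  atom 4: C, bond orders sum to 4 (valence 4) → 0 H
  atom 5: O, bond orders sum to 2 (valence 2) → 0 H
  atom 6: O, bond orders sum to 2 (valence 2) → 0 H
  atom 7: C, bond orders sum to 1 (valence 4) → 3 H
  atom 8: C, bond orders sum to 4 (valence 4) → 0 H
  atom 9: N, bond orders sum to 1 (valence 3) → 2 H
  atom 10: C, bond orders sum to 4 (valence 4) → 0 H
  atom 11: O, bond orders sum to 2 (valence 2) → 0 H
  atom 12: S, bond orders sum to 1 (valence 2) → 1 H
Totals → C:7, H:9, N:1, O:3, S:1.

C7H9NO3S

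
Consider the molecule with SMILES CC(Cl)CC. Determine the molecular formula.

Walk through each heavy atom and fill implicit hydrogens from standard valence (C 4, N 3, O 2, S 2, halogen 1):
  atom 1: C, bond orders sum to 1 (valence 4) → 3 H
  atom 2: C, bond orders sum to 3 (valence 4) → 1 H
  atom 3: Cl (halogen, monovalent) → 0 H
  atom 4: C, bond orders sum to 2 (valence 4) → 2 H
  atom 5: C, bond orders sum to 1 (valence 4) → 3 H
Totals → C:4, H:9, Cl:1.

C4H9Cl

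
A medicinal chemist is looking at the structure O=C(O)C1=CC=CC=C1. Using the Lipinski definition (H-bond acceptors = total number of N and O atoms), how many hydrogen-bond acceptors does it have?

2

N atoms: 0; O atoms: 2.
Lipinski HBA = 0 + 2 = 2.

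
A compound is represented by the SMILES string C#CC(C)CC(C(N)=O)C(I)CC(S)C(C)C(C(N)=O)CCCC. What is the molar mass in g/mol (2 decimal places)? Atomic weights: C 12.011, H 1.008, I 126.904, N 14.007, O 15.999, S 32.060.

First, the molecular formula is C18H31IN2O2S (counting implicit H from valence).
  C: 18 × 12.011 = 216.198
  H: 31 × 1.008 = 31.248
  I: 1 × 126.904 = 126.904
  N: 2 × 14.007 = 28.014
  O: 2 × 15.999 = 31.998
  S: 1 × 32.060 = 32.060
Sum: 18×12.011 + 31×1.008 + 1×126.904 + 2×14.007 + 2×15.999 + 1×32.060 = 466.422 → 466.42 g/mol.

466.42 g/mol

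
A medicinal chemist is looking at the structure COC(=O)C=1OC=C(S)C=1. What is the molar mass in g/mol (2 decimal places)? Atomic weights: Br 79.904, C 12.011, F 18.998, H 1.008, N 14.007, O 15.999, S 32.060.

First, the molecular formula is C6H6O3S (counting implicit H from valence).
  C: 6 × 12.011 = 72.066
  H: 6 × 1.008 = 6.048
  O: 3 × 15.999 = 47.997
  S: 1 × 32.060 = 32.060
Sum: 6×12.011 + 6×1.008 + 3×15.999 + 1×32.060 = 158.171 → 158.17 g/mol.

158.17 g/mol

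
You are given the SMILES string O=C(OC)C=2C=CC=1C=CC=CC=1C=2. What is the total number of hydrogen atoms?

10

Walk through each heavy atom and fill implicit hydrogens from standard valence (C 4, N 3, O 2, S 2, halogen 1):
  atom 1: O, bond orders sum to 2 (valence 2) → 0 H
  atom 2: C, bond orders sum to 4 (valence 4) → 0 H
  atom 3: O, bond orders sum to 2 (valence 2) → 0 H
  atom 4: C, bond orders sum to 1 (valence 4) → 3 H
  atom 5: C, bond orders sum to 4 (valence 4) → 0 H
  atom 6: C, bond orders sum to 3 (valence 4) → 1 H
  atom 7: C, bond orders sum to 3 (valence 4) → 1 H
  atom 8: C, bond orders sum to 4 (valence 4) → 0 H
  atom 9: C, bond orders sum to 3 (valence 4) → 1 H
  atom 10: C, bond orders sum to 3 (valence 4) → 1 H
  atom 11: C, bond orders sum to 3 (valence 4) → 1 H
  atom 12: C, bond orders sum to 3 (valence 4) → 1 H
  atom 13: C, bond orders sum to 4 (valence 4) → 0 H
  atom 14: C, bond orders sum to 3 (valence 4) → 1 H
Total hydrogens: 10.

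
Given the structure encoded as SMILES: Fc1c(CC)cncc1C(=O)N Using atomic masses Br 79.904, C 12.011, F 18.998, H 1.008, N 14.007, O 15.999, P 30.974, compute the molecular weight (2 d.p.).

168.17 g/mol

First, the molecular formula is C8H9FN2O (counting implicit H from valence).
  C: 8 × 12.011 = 96.088
  F: 1 × 18.998 = 18.998
  H: 9 × 1.008 = 9.072
  N: 2 × 14.007 = 28.014
  O: 1 × 15.999 = 15.999
Sum: 8×12.011 + 1×18.998 + 9×1.008 + 2×14.007 + 1×15.999 = 168.171 → 168.17 g/mol.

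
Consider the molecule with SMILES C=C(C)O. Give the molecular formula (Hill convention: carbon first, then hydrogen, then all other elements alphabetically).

Walk through each heavy atom and fill implicit hydrogens from standard valence (C 4, N 3, O 2, S 2, halogen 1):
  atom 1: C, bond orders sum to 2 (valence 4) → 2 H
  atom 2: C, bond orders sum to 4 (valence 4) → 0 H
  atom 3: C, bond orders sum to 1 (valence 4) → 3 H
  atom 4: O, bond orders sum to 1 (valence 2) → 1 H
Totals → C:3, H:6, O:1.
In Hill order: C3H6O.

C3H6O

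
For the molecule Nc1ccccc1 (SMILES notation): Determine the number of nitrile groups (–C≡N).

0

Scan the SMILES for the nitrile motif — none present.
Groups that are present: 1 primary amine.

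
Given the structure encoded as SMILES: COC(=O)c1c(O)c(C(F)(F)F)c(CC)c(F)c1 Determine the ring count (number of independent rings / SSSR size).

In SMILES, each pair of matching ring-closure digits denotes one ring-closing bond; the number of such bonds equals the number of independent rings.
Ring-closure bonds here: 1.

1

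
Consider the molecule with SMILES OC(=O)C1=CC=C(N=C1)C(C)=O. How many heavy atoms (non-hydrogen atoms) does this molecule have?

12

Every atom symbol written in the SMILES (organic subset) is one heavy atom; implicit H are not written.
Heavy atoms by element → C:8, N:1, O:3.
Total: 12.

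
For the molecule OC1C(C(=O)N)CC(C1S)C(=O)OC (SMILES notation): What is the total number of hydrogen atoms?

Walk through each heavy atom and fill implicit hydrogens from standard valence (C 4, N 3, O 2, S 2, halogen 1):
  atom 1: O, bond orders sum to 1 (valence 2) → 1 H
  atom 2: C, bond orders sum to 3 (valence 4) → 1 H
  atom 3: C, bond orders sum to 3 (valence 4) → 1 H
  atom 4: C, bond orders sum to 4 (valence 4) → 0 H
  atom 5: O, bond orders sum to 2 (valence 2) → 0 H
  atom 6: N, bond orders sum to 1 (valence 3) → 2 H
  atom 7: C, bond orders sum to 2 (valence 4) → 2 H
  atom 8: C, bond orders sum to 3 (valence 4) → 1 H
  atom 9: C, bond orders sum to 3 (valence 4) → 1 H
  atom 10: S, bond orders sum to 1 (valence 2) → 1 H
  atom 11: C, bond orders sum to 4 (valence 4) → 0 H
  atom 12: O, bond orders sum to 2 (valence 2) → 0 H
  atom 13: O, bond orders sum to 2 (valence 2) → 0 H
  atom 14: C, bond orders sum to 1 (valence 4) → 3 H
Total hydrogens: 13.

13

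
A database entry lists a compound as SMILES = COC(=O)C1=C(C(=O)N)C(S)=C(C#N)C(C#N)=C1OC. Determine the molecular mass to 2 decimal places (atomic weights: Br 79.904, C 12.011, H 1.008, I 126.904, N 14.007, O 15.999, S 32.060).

First, the molecular formula is C12H9N3O4S (counting implicit H from valence).
  C: 12 × 12.011 = 144.132
  H: 9 × 1.008 = 9.072
  N: 3 × 14.007 = 42.021
  O: 4 × 15.999 = 63.996
  S: 1 × 32.060 = 32.060
Sum: 12×12.011 + 9×1.008 + 3×14.007 + 4×15.999 + 1×32.060 = 291.281 → 291.28 g/mol.

291.28 g/mol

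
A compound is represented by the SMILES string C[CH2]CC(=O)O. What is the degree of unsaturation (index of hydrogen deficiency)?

1

Degree of unsaturation = (number of rings) + (number of π bonds).
Ring closures in the SMILES: 0.
π bonds: 1 double bond (each 1 DoU) → 1 DoU from unsaturation.
Total DoU = 0 + 1 = 1.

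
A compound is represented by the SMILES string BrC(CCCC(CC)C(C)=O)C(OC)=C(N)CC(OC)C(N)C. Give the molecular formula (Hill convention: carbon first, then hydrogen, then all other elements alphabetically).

C17H33BrN2O3

Walk through each heavy atom and fill implicit hydrogens from standard valence (C 4, N 3, O 2, S 2, halogen 1):
  atom 1: Br (halogen, monovalent) → 0 H
  atom 2: C, bond orders sum to 3 (valence 4) → 1 H
  atom 3: C, bond orders sum to 2 (valence 4) → 2 H
  atom 4: C, bond orders sum to 2 (valence 4) → 2 H
  atom 5: C, bond orders sum to 2 (valence 4) → 2 H
  atom 6: C, bond orders sum to 3 (valence 4) → 1 H
  atom 7: C, bond orders sum to 2 (valence 4) → 2 H
  atom 8: C, bond orders sum to 1 (valence 4) → 3 H
  atom 9: C, bond orders sum to 4 (valence 4) → 0 H
  atom 10: C, bond orders sum to 1 (valence 4) → 3 H
  atom 11: O, bond orders sum to 2 (valence 2) → 0 H
  atom 12: C, bond orders sum to 4 (valence 4) → 0 H
  atom 13: O, bond orders sum to 2 (valence 2) → 0 H
  atom 14: C, bond orders sum to 1 (valence 4) → 3 H
  atom 15: C, bond orders sum to 4 (valence 4) → 0 H
  atom 16: N, bond orders sum to 1 (valence 3) → 2 H
  atom 17: C, bond orders sum to 2 (valence 4) → 2 H
  atom 18: C, bond orders sum to 3 (valence 4) → 1 H
  atom 19: O, bond orders sum to 2 (valence 2) → 0 H
  atom 20: C, bond orders sum to 1 (valence 4) → 3 H
  atom 21: C, bond orders sum to 3 (valence 4) → 1 H
  atom 22: N, bond orders sum to 1 (valence 3) → 2 H
  atom 23: C, bond orders sum to 1 (valence 4) → 3 H
Totals → C:17, H:33, Br:1, N:2, O:3.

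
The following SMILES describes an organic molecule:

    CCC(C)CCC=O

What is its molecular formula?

Walk through each heavy atom and fill implicit hydrogens from standard valence (C 4, N 3, O 2, S 2, halogen 1):
  atom 1: C, bond orders sum to 1 (valence 4) → 3 H
  atom 2: C, bond orders sum to 2 (valence 4) → 2 H
  atom 3: C, bond orders sum to 3 (valence 4) → 1 H
  atom 4: C, bond orders sum to 1 (valence 4) → 3 H
  atom 5: C, bond orders sum to 2 (valence 4) → 2 H
  atom 6: C, bond orders sum to 2 (valence 4) → 2 H
  atom 7: C, bond orders sum to 3 (valence 4) → 1 H
  atom 8: O, bond orders sum to 2 (valence 2) → 0 H
Totals → C:7, H:14, O:1.

C7H14O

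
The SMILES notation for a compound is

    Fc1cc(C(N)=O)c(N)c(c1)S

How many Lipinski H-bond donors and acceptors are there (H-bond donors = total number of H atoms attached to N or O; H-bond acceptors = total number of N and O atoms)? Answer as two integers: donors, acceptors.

Donors: find every N or O and count the H atoms it carries.
  atom 6 (N): bond orders sum to 1 → 2 H
  atom 7 (O): bond orders sum to 2 → 0 H
  atom 9 (N): bond orders sum to 1 → 2 H
Lipinski HBD = 4.
Acceptors: N atoms = 2, O atoms = 1 → HBA = 3.

4, 3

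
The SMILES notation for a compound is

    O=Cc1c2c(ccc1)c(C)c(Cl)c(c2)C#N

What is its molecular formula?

C13H8ClNO

Walk through each heavy atom and fill implicit hydrogens from standard valence (C 4, N 3, O 2, S 2, halogen 1); for lowercase aromatic atoms, an aromatic c carries 1 H when it has two neighbours and 0 H with three, and aromatic n carries 0 H:
  atom 1: O, bond orders sum to 2 (valence 2) → 0 H
  atom 2: C, bond orders sum to 3 (valence 4) → 1 H
  atom 3: aromatic c, 3 neighbours → 0 H
  atom 4: aromatic c, 3 neighbours → 0 H
  atom 5: aromatic c, 3 neighbours → 0 H
  atom 6: aromatic c, 2 neighbours → 1 H
  atom 7: aromatic c, 2 neighbours → 1 H
  atom 8: aromatic c, 2 neighbours → 1 H
  atom 9: aromatic c, 3 neighbours → 0 H
  atom 10: C, bond orders sum to 1 (valence 4) → 3 H
  atom 11: aromatic c, 3 neighbours → 0 H
  atom 12: Cl (halogen, monovalent) → 0 H
  atom 13: aromatic c, 3 neighbours → 0 H
  atom 14: aromatic c, 2 neighbours → 1 H
  atom 15: C, bond orders sum to 4 (valence 4) → 0 H
  atom 16: N, bond orders sum to 3 (valence 3) → 0 H
Totals → C:13, H:8, Cl:1, N:1, O:1.
In Hill order: C13H8ClNO.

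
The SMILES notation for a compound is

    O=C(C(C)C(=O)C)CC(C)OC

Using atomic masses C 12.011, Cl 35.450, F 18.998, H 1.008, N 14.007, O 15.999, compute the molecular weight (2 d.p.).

172.22 g/mol

First, the molecular formula is C9H16O3 (counting implicit H from valence).
  C: 9 × 12.011 = 108.099
  H: 16 × 1.008 = 16.128
  O: 3 × 15.999 = 47.997
Sum: 9×12.011 + 16×1.008 + 3×15.999 = 172.224 → 172.22 g/mol.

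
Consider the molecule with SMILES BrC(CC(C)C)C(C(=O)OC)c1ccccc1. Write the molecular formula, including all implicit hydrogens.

Walk through each heavy atom and fill implicit hydrogens from standard valence (C 4, N 3, O 2, S 2, halogen 1); for lowercase aromatic atoms, an aromatic c carries 1 H when it has two neighbours and 0 H with three, and aromatic n carries 0 H:
  atom 1: Br (halogen, monovalent) → 0 H
  atom 2: C, bond orders sum to 3 (valence 4) → 1 H
  atom 3: C, bond orders sum to 2 (valence 4) → 2 H
  atom 4: C, bond orders sum to 3 (valence 4) → 1 H
  atom 5: C, bond orders sum to 1 (valence 4) → 3 H
  atom 6: C, bond orders sum to 1 (valence 4) → 3 H
  atom 7: C, bond orders sum to 3 (valence 4) → 1 H
  atom 8: C, bond orders sum to 4 (valence 4) → 0 H
  atom 9: O, bond orders sum to 2 (valence 2) → 0 H
  atom 10: O, bond orders sum to 2 (valence 2) → 0 H
  atom 11: C, bond orders sum to 1 (valence 4) → 3 H
  atom 12: aromatic c, 3 neighbours → 0 H
  atom 13: aromatic c, 2 neighbours → 1 H
  atom 14: aromatic c, 2 neighbours → 1 H
  atom 15: aromatic c, 2 neighbours → 1 H
  atom 16: aromatic c, 2 neighbours → 1 H
  atom 17: aromatic c, 2 neighbours → 1 H
Totals → C:14, H:19, Br:1, O:2.
In Hill order: C14H19BrO2.

C14H19BrO2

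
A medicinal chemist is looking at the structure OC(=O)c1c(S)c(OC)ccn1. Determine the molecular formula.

Walk through each heavy atom and fill implicit hydrogens from standard valence (C 4, N 3, O 2, S 2, halogen 1); for lowercase aromatic atoms, an aromatic c carries 1 H when it has two neighbours and 0 H with three, and aromatic n carries 0 H:
  atom 1: O, bond orders sum to 1 (valence 2) → 1 H
  atom 2: C, bond orders sum to 4 (valence 4) → 0 H
  atom 3: O, bond orders sum to 2 (valence 2) → 0 H
  atom 4: aromatic c, 3 neighbours → 0 H
  atom 5: aromatic c, 3 neighbours → 0 H
  atom 6: S, bond orders sum to 1 (valence 2) → 1 H
  atom 7: aromatic c, 3 neighbours → 0 H
  atom 8: O, bond orders sum to 2 (valence 2) → 0 H
  atom 9: C, bond orders sum to 1 (valence 4) → 3 H
  atom 10: aromatic c, 2 neighbours → 1 H
  atom 11: aromatic c, 2 neighbours → 1 H
  atom 12: aromatic n, 2 neighbours → 0 H
Totals → C:7, H:7, N:1, O:3, S:1.

C7H7NO3S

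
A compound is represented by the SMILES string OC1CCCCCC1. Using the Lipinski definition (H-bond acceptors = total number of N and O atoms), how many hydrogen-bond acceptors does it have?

N atoms: 0; O atoms: 1.
Lipinski HBA = 0 + 1 = 1.

1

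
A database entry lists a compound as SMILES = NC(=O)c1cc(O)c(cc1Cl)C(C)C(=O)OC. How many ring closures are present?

1

In SMILES, each pair of matching ring-closure digits denotes one ring-closing bond; the number of such bonds equals the number of independent rings.
Ring-closure bonds here: 1.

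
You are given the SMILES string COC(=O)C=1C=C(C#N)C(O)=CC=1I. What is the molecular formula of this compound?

C9H6INO3

Walk through each heavy atom and fill implicit hydrogens from standard valence (C 4, N 3, O 2, S 2, halogen 1):
  atom 1: C, bond orders sum to 1 (valence 4) → 3 H
  atom 2: O, bond orders sum to 2 (valence 2) → 0 H
  atom 3: C, bond orders sum to 4 (valence 4) → 0 H
  atom 4: O, bond orders sum to 2 (valence 2) → 0 H
  atom 5: C, bond orders sum to 4 (valence 4) → 0 H
  atom 6: C, bond orders sum to 3 (valence 4) → 1 H
  atom 7: C, bond orders sum to 4 (valence 4) → 0 H
  atom 8: C, bond orders sum to 4 (valence 4) → 0 H
  atom 9: N, bond orders sum to 3 (valence 3) → 0 H
  atom 10: C, bond orders sum to 4 (valence 4) → 0 H
  atom 11: O, bond orders sum to 1 (valence 2) → 1 H
  atom 12: C, bond orders sum to 3 (valence 4) → 1 H
  atom 13: C, bond orders sum to 4 (valence 4) → 0 H
  atom 14: I (halogen, monovalent) → 0 H
Totals → C:9, H:6, I:1, N:1, O:3.
In Hill order: C9H6INO3.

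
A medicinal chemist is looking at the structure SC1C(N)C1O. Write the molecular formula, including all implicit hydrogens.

C3H7NOS

Walk through each heavy atom and fill implicit hydrogens from standard valence (C 4, N 3, O 2, S 2, halogen 1):
  atom 1: S, bond orders sum to 1 (valence 2) → 1 H
  atom 2: C, bond orders sum to 3 (valence 4) → 1 H
  atom 3: C, bond orders sum to 3 (valence 4) → 1 H
  atom 4: N, bond orders sum to 1 (valence 3) → 2 H
  atom 5: C, bond orders sum to 3 (valence 4) → 1 H
  atom 6: O, bond orders sum to 1 (valence 2) → 1 H
Totals → C:3, H:7, N:1, O:1, S:1.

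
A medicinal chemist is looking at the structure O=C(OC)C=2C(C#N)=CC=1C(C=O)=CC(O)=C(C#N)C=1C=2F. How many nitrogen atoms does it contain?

Scan the SMILES for N atoms (remember two-letter symbols like Cl and Br are single atoms).
Nitrogen count: 2.

2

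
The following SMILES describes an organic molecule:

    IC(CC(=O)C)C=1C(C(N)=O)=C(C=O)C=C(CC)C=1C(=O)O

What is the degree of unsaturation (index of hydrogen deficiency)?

Molecular formula: C15H16INO5.
DoU = (2C + 2 + N − H − X) / 2, where X is the halogen count and O/S are ignored.
    = (2·15 + 2 + 1 − 16 − 1) / 2 = 16 / 2 = 8.

8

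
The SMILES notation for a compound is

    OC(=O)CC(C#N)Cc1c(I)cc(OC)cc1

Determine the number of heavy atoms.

17

Every atom symbol written in the SMILES (organic subset) is one heavy atom; implicit H are not written.
Heavy atoms by element → C:12, I:1, N:1, O:3.
Total: 17.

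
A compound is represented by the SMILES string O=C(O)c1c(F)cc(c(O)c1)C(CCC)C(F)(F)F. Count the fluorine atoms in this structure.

4

Scan the SMILES for F atoms (remember two-letter symbols like Cl and Br are single atoms).
Fluorine count: 4.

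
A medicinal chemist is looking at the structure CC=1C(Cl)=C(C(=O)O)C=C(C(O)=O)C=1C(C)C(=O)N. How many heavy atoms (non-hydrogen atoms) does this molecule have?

Every atom symbol written in the SMILES (organic subset) is one heavy atom; implicit H are not written.
Heavy atoms by element → C:12, Cl:1, N:1, O:5.
Total: 19.

19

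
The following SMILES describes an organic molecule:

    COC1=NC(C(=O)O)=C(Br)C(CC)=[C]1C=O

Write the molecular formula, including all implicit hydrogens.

C10H10BrNO4

Walk through each heavy atom and fill implicit hydrogens from standard valence (C 4, N 3, O 2, S 2, halogen 1):
  atom 1: C, bond orders sum to 1 (valence 4) → 3 H
  atom 2: O, bond orders sum to 2 (valence 2) → 0 H
  atom 3: C, bond orders sum to 4 (valence 4) → 0 H
  atom 4: N, bond orders sum to 3 (valence 3) → 0 H
  atom 5: C, bond orders sum to 4 (valence 4) → 0 H
  atom 6: C, bond orders sum to 4 (valence 4) → 0 H
  atom 7: O, bond orders sum to 2 (valence 2) → 0 H
  atom 8: O, bond orders sum to 1 (valence 2) → 1 H
  atom 9: C, bond orders sum to 4 (valence 4) → 0 H
  atom 10: Br (halogen, monovalent) → 0 H
  atom 11: C, bond orders sum to 4 (valence 4) → 0 H
  atom 12: C, bond orders sum to 2 (valence 4) → 2 H
  atom 13: C, bond orders sum to 1 (valence 4) → 3 H
  atom 14: C with explicit H count 0
  atom 15: C, bond orders sum to 3 (valence 4) → 1 H
  atom 16: O, bond orders sum to 2 (valence 2) → 0 H
Totals → C:10, H:10, Br:1, N:1, O:4.
In Hill order: C10H10BrNO4.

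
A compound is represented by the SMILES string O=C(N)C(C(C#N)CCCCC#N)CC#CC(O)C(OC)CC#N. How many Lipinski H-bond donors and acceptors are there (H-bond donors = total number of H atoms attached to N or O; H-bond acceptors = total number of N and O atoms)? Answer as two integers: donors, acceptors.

3, 7

Donors: find every N or O and count the H atoms it carries.
  atom 1 (O): bond orders sum to 2 → 0 H
  atom 3 (N): bond orders sum to 1 → 2 H
  atom 7 (N): bond orders sum to 3 → 0 H
  atom 13 (N): bond orders sum to 3 → 0 H
  atom 18 (O): bond orders sum to 1 → 1 H
  atom 20 (O): bond orders sum to 2 → 0 H
  atom 24 (N): bond orders sum to 3 → 0 H
Lipinski HBD = 3.
Acceptors: N atoms = 4, O atoms = 3 → HBA = 7.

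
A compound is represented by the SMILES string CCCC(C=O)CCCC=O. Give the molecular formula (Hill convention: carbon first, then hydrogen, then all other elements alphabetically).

Walk through each heavy atom and fill implicit hydrogens from standard valence (C 4, N 3, O 2, S 2, halogen 1):
  atom 1: C, bond orders sum to 1 (valence 4) → 3 H
  atom 2: C, bond orders sum to 2 (valence 4) → 2 H
  atom 3: C, bond orders sum to 2 (valence 4) → 2 H
  atom 4: C, bond orders sum to 3 (valence 4) → 1 H
  atom 5: C, bond orders sum to 3 (valence 4) → 1 H
  atom 6: O, bond orders sum to 2 (valence 2) → 0 H
  atom 7: C, bond orders sum to 2 (valence 4) → 2 H
  atom 8: C, bond orders sum to 2 (valence 4) → 2 H
  atom 9: C, bond orders sum to 2 (valence 4) → 2 H
  atom 10: C, bond orders sum to 3 (valence 4) → 1 H
  atom 11: O, bond orders sum to 2 (valence 2) → 0 H
Totals → C:9, H:16, O:2.

C9H16O2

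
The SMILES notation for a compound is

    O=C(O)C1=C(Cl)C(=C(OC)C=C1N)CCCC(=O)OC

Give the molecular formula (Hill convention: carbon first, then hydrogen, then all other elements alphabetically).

C13H16ClNO5

Walk through each heavy atom and fill implicit hydrogens from standard valence (C 4, N 3, O 2, S 2, halogen 1):
  atom 1: O, bond orders sum to 2 (valence 2) → 0 H
  atom 2: C, bond orders sum to 4 (valence 4) → 0 H
  atom 3: O, bond orders sum to 1 (valence 2) → 1 H
  atom 4: C, bond orders sum to 4 (valence 4) → 0 H
  atom 5: C, bond orders sum to 4 (valence 4) → 0 H
  atom 6: Cl (halogen, monovalent) → 0 H
  atom 7: C, bond orders sum to 4 (valence 4) → 0 H
  atom 8: C, bond orders sum to 4 (valence 4) → 0 H
  atom 9: O, bond orders sum to 2 (valence 2) → 0 H
  atom 10: C, bond orders sum to 1 (valence 4) → 3 H
  atom 11: C, bond orders sum to 3 (valence 4) → 1 H
  atom 12: C, bond orders sum to 4 (valence 4) → 0 H
  atom 13: N, bond orders sum to 1 (valence 3) → 2 H
  atom 14: C, bond orders sum to 2 (valence 4) → 2 H
  atom 15: C, bond orders sum to 2 (valence 4) → 2 H
  atom 16: C, bond orders sum to 2 (valence 4) → 2 H
  atom 17: C, bond orders sum to 4 (valence 4) → 0 H
  atom 18: O, bond orders sum to 2 (valence 2) → 0 H
  atom 19: O, bond orders sum to 2 (valence 2) → 0 H
  atom 20: C, bond orders sum to 1 (valence 4) → 3 H
Totals → C:13, H:16, Cl:1, N:1, O:5.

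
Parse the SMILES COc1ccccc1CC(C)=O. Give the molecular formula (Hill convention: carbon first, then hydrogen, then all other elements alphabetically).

Walk through each heavy atom and fill implicit hydrogens from standard valence (C 4, N 3, O 2, S 2, halogen 1); for lowercase aromatic atoms, an aromatic c carries 1 H when it has two neighbours and 0 H with three, and aromatic n carries 0 H:
  atom 1: C, bond orders sum to 1 (valence 4) → 3 H
  atom 2: O, bond orders sum to 2 (valence 2) → 0 H
  atom 3: aromatic c, 3 neighbours → 0 H
  atom 4: aromatic c, 2 neighbours → 1 H
  atom 5: aromatic c, 2 neighbours → 1 H
  atom 6: aromatic c, 2 neighbours → 1 H
  atom 7: aromatic c, 2 neighbours → 1 H
  atom 8: aromatic c, 3 neighbours → 0 H
  atom 9: C, bond orders sum to 2 (valence 4) → 2 H
  atom 10: C, bond orders sum to 4 (valence 4) → 0 H
  atom 11: C, bond orders sum to 1 (valence 4) → 3 H
  atom 12: O, bond orders sum to 2 (valence 2) → 0 H
Totals → C:10, H:12, O:2.
In Hill order: C10H12O2.

C10H12O2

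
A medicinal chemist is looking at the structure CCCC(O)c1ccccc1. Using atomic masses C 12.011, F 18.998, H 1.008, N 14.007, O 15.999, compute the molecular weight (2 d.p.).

First, the molecular formula is C10H14O (counting implicit H from valence).
  C: 10 × 12.011 = 120.110
  H: 14 × 1.008 = 14.112
  O: 1 × 15.999 = 15.999
Sum: 10×12.011 + 14×1.008 + 1×15.999 = 150.221 → 150.22 g/mol.

150.22 g/mol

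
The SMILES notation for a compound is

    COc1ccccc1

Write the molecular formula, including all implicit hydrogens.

Walk through each heavy atom and fill implicit hydrogens from standard valence (C 4, N 3, O 2, S 2, halogen 1); for lowercase aromatic atoms, an aromatic c carries 1 H when it has two neighbours and 0 H with three, and aromatic n carries 0 H:
  atom 1: C, bond orders sum to 1 (valence 4) → 3 H
  atom 2: O, bond orders sum to 2 (valence 2) → 0 H
  atom 3: aromatic c, 3 neighbours → 0 H
  atom 4: aromatic c, 2 neighbours → 1 H
  atom 5: aromatic c, 2 neighbours → 1 H
  atom 6: aromatic c, 2 neighbours → 1 H
  atom 7: aromatic c, 2 neighbours → 1 H
  atom 8: aromatic c, 2 neighbours → 1 H
Totals → C:7, H:8, O:1.

C7H8O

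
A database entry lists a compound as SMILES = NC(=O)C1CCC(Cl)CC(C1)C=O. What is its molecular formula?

Walk through each heavy atom and fill implicit hydrogens from standard valence (C 4, N 3, O 2, S 2, halogen 1):
  atom 1: N, bond orders sum to 1 (valence 3) → 2 H
  atom 2: C, bond orders sum to 4 (valence 4) → 0 H
  atom 3: O, bond orders sum to 2 (valence 2) → 0 H
  atom 4: C, bond orders sum to 3 (valence 4) → 1 H
  atom 5: C, bond orders sum to 2 (valence 4) → 2 H
  atom 6: C, bond orders sum to 2 (valence 4) → 2 H
  atom 7: C, bond orders sum to 3 (valence 4) → 1 H
  atom 8: Cl (halogen, monovalent) → 0 H
  atom 9: C, bond orders sum to 2 (valence 4) → 2 H
  atom 10: C, bond orders sum to 3 (valence 4) → 1 H
  atom 11: C, bond orders sum to 2 (valence 4) → 2 H
  atom 12: C, bond orders sum to 3 (valence 4) → 1 H
  atom 13: O, bond orders sum to 2 (valence 2) → 0 H
Totals → C:9, H:14, Cl:1, N:1, O:2.

C9H14ClNO2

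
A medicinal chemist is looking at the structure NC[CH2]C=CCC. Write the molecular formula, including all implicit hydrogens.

C6H13N

Walk through each heavy atom and fill implicit hydrogens from standard valence (C 4, N 3, O 2, S 2, halogen 1):
  atom 1: N, bond orders sum to 1 (valence 3) → 2 H
  atom 2: C, bond orders sum to 2 (valence 4) → 2 H
  atom 3: C with explicit H count 2
  atom 4: C, bond orders sum to 3 (valence 4) → 1 H
  atom 5: C, bond orders sum to 3 (valence 4) → 1 H
  atom 6: C, bond orders sum to 2 (valence 4) → 2 H
  atom 7: C, bond orders sum to 1 (valence 4) → 3 H
Totals → C:6, H:13, N:1.
In Hill order: C6H13N.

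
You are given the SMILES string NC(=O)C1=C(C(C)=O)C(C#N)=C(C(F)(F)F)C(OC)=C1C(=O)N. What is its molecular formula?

C13H10F3N3O4

Walk through each heavy atom and fill implicit hydrogens from standard valence (C 4, N 3, O 2, S 2, halogen 1):
  atom 1: N, bond orders sum to 1 (valence 3) → 2 H
  atom 2: C, bond orders sum to 4 (valence 4) → 0 H
  atom 3: O, bond orders sum to 2 (valence 2) → 0 H
  atom 4: C, bond orders sum to 4 (valence 4) → 0 H
  atom 5: C, bond orders sum to 4 (valence 4) → 0 H
  atom 6: C, bond orders sum to 4 (valence 4) → 0 H
  atom 7: C, bond orders sum to 1 (valence 4) → 3 H
  atom 8: O, bond orders sum to 2 (valence 2) → 0 H
  atom 9: C, bond orders sum to 4 (valence 4) → 0 H
  atom 10: C, bond orders sum to 4 (valence 4) → 0 H
  atom 11: N, bond orders sum to 3 (valence 3) → 0 H
  atom 12: C, bond orders sum to 4 (valence 4) → 0 H
  atom 13: C, bond orders sum to 4 (valence 4) → 0 H
  atom 14: F (halogen, monovalent) → 0 H
  atom 15: F (halogen, monovalent) → 0 H
  atom 16: F (halogen, monovalent) → 0 H
  atom 17: C, bond orders sum to 4 (valence 4) → 0 H
  atom 18: O, bond orders sum to 2 (valence 2) → 0 H
  atom 19: C, bond orders sum to 1 (valence 4) → 3 H
  atom 20: C, bond orders sum to 4 (valence 4) → 0 H
  atom 21: C, bond orders sum to 4 (valence 4) → 0 H
  atom 22: O, bond orders sum to 2 (valence 2) → 0 H
  atom 23: N, bond orders sum to 1 (valence 3) → 2 H
Totals → C:13, H:10, F:3, N:3, O:4.
In Hill order: C13H10F3N3O4.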